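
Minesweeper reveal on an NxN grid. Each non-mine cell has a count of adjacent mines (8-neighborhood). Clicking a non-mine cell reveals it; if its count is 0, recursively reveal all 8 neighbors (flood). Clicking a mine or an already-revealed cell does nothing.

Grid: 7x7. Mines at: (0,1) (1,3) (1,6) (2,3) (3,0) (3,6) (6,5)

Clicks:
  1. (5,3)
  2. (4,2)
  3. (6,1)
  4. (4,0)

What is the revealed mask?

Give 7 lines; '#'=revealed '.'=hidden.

Answer: .......
.......
.......
.#####.
######.
######.
#####..

Derivation:
Click 1 (5,3) count=0: revealed 22 new [(3,1) (3,2) (3,3) (3,4) (3,5) (4,0) (4,1) (4,2) (4,3) (4,4) (4,5) (5,0) (5,1) (5,2) (5,3) (5,4) (5,5) (6,0) (6,1) (6,2) (6,3) (6,4)] -> total=22
Click 2 (4,2) count=0: revealed 0 new [(none)] -> total=22
Click 3 (6,1) count=0: revealed 0 new [(none)] -> total=22
Click 4 (4,0) count=1: revealed 0 new [(none)] -> total=22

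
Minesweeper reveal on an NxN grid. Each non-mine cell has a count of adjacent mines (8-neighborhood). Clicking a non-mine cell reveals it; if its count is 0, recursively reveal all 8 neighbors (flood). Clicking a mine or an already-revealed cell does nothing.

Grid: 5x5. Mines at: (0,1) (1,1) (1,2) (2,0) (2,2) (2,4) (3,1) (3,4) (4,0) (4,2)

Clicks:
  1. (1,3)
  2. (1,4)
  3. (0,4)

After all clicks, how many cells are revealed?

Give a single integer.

Click 1 (1,3) count=3: revealed 1 new [(1,3)] -> total=1
Click 2 (1,4) count=1: revealed 1 new [(1,4)] -> total=2
Click 3 (0,4) count=0: revealed 2 new [(0,3) (0,4)] -> total=4

Answer: 4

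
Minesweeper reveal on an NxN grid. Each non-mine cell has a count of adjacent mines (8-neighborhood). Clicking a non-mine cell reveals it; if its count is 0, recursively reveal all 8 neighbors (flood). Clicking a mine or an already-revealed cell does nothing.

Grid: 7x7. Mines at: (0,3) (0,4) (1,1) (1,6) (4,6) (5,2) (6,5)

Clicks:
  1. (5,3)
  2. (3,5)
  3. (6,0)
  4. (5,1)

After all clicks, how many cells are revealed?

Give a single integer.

Answer: 29

Derivation:
Click 1 (5,3) count=1: revealed 1 new [(5,3)] -> total=1
Click 2 (3,5) count=1: revealed 1 new [(3,5)] -> total=2
Click 3 (6,0) count=0: revealed 27 new [(1,2) (1,3) (1,4) (1,5) (2,0) (2,1) (2,2) (2,3) (2,4) (2,5) (3,0) (3,1) (3,2) (3,3) (3,4) (4,0) (4,1) (4,2) (4,3) (4,4) (4,5) (5,0) (5,1) (5,4) (5,5) (6,0) (6,1)] -> total=29
Click 4 (5,1) count=1: revealed 0 new [(none)] -> total=29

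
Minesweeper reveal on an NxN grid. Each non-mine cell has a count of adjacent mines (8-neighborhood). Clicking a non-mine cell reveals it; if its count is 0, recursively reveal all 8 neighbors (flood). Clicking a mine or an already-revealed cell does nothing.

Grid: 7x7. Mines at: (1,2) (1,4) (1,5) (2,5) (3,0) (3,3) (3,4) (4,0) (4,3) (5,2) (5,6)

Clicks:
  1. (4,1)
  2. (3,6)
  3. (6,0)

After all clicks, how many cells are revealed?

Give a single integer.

Click 1 (4,1) count=3: revealed 1 new [(4,1)] -> total=1
Click 2 (3,6) count=1: revealed 1 new [(3,6)] -> total=2
Click 3 (6,0) count=0: revealed 4 new [(5,0) (5,1) (6,0) (6,1)] -> total=6

Answer: 6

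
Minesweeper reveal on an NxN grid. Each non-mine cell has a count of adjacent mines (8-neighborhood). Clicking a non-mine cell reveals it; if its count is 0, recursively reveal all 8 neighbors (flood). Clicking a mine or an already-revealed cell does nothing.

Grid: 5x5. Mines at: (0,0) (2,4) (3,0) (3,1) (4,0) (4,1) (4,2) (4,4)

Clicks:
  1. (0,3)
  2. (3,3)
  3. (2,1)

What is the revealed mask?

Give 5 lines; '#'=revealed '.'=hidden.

Click 1 (0,3) count=0: revealed 11 new [(0,1) (0,2) (0,3) (0,4) (1,1) (1,2) (1,3) (1,4) (2,1) (2,2) (2,3)] -> total=11
Click 2 (3,3) count=3: revealed 1 new [(3,3)] -> total=12
Click 3 (2,1) count=2: revealed 0 new [(none)] -> total=12

Answer: .####
.####
.###.
...#.
.....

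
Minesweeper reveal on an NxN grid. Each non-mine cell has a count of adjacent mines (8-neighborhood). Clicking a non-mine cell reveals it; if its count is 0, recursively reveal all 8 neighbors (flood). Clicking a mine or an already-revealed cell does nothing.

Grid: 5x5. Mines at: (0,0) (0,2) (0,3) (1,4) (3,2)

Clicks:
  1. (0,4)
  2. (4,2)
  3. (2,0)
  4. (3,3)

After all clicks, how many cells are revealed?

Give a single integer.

Answer: 11

Derivation:
Click 1 (0,4) count=2: revealed 1 new [(0,4)] -> total=1
Click 2 (4,2) count=1: revealed 1 new [(4,2)] -> total=2
Click 3 (2,0) count=0: revealed 8 new [(1,0) (1,1) (2,0) (2,1) (3,0) (3,1) (4,0) (4,1)] -> total=10
Click 4 (3,3) count=1: revealed 1 new [(3,3)] -> total=11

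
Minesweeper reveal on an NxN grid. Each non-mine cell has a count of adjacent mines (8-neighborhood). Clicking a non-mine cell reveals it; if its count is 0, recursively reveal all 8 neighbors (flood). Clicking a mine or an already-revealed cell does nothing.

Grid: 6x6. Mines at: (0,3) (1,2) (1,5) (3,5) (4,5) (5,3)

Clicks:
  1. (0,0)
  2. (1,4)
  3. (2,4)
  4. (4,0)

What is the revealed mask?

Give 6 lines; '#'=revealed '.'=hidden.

Click 1 (0,0) count=0: revealed 22 new [(0,0) (0,1) (1,0) (1,1) (2,0) (2,1) (2,2) (2,3) (2,4) (3,0) (3,1) (3,2) (3,3) (3,4) (4,0) (4,1) (4,2) (4,3) (4,4) (5,0) (5,1) (5,2)] -> total=22
Click 2 (1,4) count=2: revealed 1 new [(1,4)] -> total=23
Click 3 (2,4) count=2: revealed 0 new [(none)] -> total=23
Click 4 (4,0) count=0: revealed 0 new [(none)] -> total=23

Answer: ##....
##..#.
#####.
#####.
#####.
###...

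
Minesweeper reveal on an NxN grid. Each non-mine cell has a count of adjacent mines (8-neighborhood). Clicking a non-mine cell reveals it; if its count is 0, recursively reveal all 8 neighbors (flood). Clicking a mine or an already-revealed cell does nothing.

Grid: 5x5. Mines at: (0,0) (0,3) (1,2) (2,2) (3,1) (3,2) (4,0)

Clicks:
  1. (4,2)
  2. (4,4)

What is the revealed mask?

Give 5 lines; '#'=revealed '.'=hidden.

Answer: .....
...##
...##
...##
..###

Derivation:
Click 1 (4,2) count=2: revealed 1 new [(4,2)] -> total=1
Click 2 (4,4) count=0: revealed 8 new [(1,3) (1,4) (2,3) (2,4) (3,3) (3,4) (4,3) (4,4)] -> total=9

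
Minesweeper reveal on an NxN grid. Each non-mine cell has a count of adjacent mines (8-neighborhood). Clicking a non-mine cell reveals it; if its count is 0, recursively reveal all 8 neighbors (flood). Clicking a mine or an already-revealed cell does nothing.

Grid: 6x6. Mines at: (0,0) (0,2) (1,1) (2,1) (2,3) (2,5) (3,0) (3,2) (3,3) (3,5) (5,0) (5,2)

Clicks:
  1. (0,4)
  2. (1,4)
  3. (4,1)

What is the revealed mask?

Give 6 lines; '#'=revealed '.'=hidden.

Click 1 (0,4) count=0: revealed 6 new [(0,3) (0,4) (0,5) (1,3) (1,4) (1,5)] -> total=6
Click 2 (1,4) count=2: revealed 0 new [(none)] -> total=6
Click 3 (4,1) count=4: revealed 1 new [(4,1)] -> total=7

Answer: ...###
...###
......
......
.#....
......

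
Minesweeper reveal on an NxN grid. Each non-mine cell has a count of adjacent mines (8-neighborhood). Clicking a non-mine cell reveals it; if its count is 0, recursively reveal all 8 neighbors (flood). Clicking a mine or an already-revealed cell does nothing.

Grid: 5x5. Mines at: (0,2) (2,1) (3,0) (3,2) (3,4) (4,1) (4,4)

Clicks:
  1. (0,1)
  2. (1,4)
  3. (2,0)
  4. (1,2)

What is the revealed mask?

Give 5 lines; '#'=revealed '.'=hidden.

Click 1 (0,1) count=1: revealed 1 new [(0,1)] -> total=1
Click 2 (1,4) count=0: revealed 6 new [(0,3) (0,4) (1,3) (1,4) (2,3) (2,4)] -> total=7
Click 3 (2,0) count=2: revealed 1 new [(2,0)] -> total=8
Click 4 (1,2) count=2: revealed 1 new [(1,2)] -> total=9

Answer: .#.##
..###
#..##
.....
.....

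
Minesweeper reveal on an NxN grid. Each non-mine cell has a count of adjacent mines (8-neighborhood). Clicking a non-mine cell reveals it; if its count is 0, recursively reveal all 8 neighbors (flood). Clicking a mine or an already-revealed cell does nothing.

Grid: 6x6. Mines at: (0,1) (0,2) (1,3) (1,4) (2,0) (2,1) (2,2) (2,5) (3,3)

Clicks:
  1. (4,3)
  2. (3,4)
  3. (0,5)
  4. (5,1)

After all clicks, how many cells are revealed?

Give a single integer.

Click 1 (4,3) count=1: revealed 1 new [(4,3)] -> total=1
Click 2 (3,4) count=2: revealed 1 new [(3,4)] -> total=2
Click 3 (0,5) count=1: revealed 1 new [(0,5)] -> total=3
Click 4 (5,1) count=0: revealed 15 new [(3,0) (3,1) (3,2) (3,5) (4,0) (4,1) (4,2) (4,4) (4,5) (5,0) (5,1) (5,2) (5,3) (5,4) (5,5)] -> total=18

Answer: 18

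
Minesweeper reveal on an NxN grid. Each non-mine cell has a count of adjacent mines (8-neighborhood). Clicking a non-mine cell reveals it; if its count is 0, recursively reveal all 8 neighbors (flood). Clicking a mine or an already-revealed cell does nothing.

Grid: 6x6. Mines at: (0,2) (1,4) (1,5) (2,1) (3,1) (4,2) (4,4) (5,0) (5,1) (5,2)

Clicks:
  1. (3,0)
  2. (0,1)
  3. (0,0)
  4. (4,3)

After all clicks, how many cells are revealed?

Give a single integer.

Answer: 6

Derivation:
Click 1 (3,0) count=2: revealed 1 new [(3,0)] -> total=1
Click 2 (0,1) count=1: revealed 1 new [(0,1)] -> total=2
Click 3 (0,0) count=0: revealed 3 new [(0,0) (1,0) (1,1)] -> total=5
Click 4 (4,3) count=3: revealed 1 new [(4,3)] -> total=6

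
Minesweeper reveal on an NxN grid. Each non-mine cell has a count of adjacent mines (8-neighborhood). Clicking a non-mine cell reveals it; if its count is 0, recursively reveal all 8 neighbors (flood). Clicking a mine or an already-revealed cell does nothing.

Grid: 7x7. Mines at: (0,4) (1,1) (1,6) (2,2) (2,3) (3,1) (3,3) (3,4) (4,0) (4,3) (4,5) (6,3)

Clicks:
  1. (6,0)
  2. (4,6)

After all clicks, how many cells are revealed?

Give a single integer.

Click 1 (6,0) count=0: revealed 6 new [(5,0) (5,1) (5,2) (6,0) (6,1) (6,2)] -> total=6
Click 2 (4,6) count=1: revealed 1 new [(4,6)] -> total=7

Answer: 7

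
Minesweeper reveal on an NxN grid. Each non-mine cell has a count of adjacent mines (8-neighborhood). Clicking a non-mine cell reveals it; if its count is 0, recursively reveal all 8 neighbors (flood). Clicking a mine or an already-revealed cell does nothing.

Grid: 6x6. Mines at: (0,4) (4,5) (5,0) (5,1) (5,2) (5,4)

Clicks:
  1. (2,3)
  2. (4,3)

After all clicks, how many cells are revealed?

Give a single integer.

Click 1 (2,3) count=0: revealed 27 new [(0,0) (0,1) (0,2) (0,3) (1,0) (1,1) (1,2) (1,3) (1,4) (1,5) (2,0) (2,1) (2,2) (2,3) (2,4) (2,5) (3,0) (3,1) (3,2) (3,3) (3,4) (3,5) (4,0) (4,1) (4,2) (4,3) (4,4)] -> total=27
Click 2 (4,3) count=2: revealed 0 new [(none)] -> total=27

Answer: 27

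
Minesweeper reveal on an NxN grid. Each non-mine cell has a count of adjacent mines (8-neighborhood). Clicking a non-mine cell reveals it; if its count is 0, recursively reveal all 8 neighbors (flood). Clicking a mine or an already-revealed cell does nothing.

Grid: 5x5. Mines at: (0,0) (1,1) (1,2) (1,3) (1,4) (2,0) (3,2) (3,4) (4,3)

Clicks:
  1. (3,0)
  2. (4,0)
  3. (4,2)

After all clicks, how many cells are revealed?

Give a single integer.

Click 1 (3,0) count=1: revealed 1 new [(3,0)] -> total=1
Click 2 (4,0) count=0: revealed 3 new [(3,1) (4,0) (4,1)] -> total=4
Click 3 (4,2) count=2: revealed 1 new [(4,2)] -> total=5

Answer: 5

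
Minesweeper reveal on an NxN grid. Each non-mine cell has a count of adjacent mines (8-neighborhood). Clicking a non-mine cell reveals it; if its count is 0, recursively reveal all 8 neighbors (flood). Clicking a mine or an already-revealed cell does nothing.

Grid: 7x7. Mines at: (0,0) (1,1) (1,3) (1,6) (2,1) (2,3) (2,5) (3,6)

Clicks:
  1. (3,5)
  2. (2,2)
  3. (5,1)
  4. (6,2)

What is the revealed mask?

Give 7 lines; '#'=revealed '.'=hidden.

Answer: .......
.......
..#....
######.
#######
#######
#######

Derivation:
Click 1 (3,5) count=2: revealed 1 new [(3,5)] -> total=1
Click 2 (2,2) count=4: revealed 1 new [(2,2)] -> total=2
Click 3 (5,1) count=0: revealed 26 new [(3,0) (3,1) (3,2) (3,3) (3,4) (4,0) (4,1) (4,2) (4,3) (4,4) (4,5) (4,6) (5,0) (5,1) (5,2) (5,3) (5,4) (5,5) (5,6) (6,0) (6,1) (6,2) (6,3) (6,4) (6,5) (6,6)] -> total=28
Click 4 (6,2) count=0: revealed 0 new [(none)] -> total=28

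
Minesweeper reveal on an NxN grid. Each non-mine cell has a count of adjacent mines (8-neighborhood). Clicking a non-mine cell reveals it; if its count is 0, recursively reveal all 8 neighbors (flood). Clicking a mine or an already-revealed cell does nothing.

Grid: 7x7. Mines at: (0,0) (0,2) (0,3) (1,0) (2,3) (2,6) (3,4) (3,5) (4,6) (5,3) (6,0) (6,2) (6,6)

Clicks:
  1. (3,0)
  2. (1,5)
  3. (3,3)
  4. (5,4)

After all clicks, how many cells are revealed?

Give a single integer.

Answer: 15

Derivation:
Click 1 (3,0) count=0: revealed 12 new [(2,0) (2,1) (2,2) (3,0) (3,1) (3,2) (4,0) (4,1) (4,2) (5,0) (5,1) (5,2)] -> total=12
Click 2 (1,5) count=1: revealed 1 new [(1,5)] -> total=13
Click 3 (3,3) count=2: revealed 1 new [(3,3)] -> total=14
Click 4 (5,4) count=1: revealed 1 new [(5,4)] -> total=15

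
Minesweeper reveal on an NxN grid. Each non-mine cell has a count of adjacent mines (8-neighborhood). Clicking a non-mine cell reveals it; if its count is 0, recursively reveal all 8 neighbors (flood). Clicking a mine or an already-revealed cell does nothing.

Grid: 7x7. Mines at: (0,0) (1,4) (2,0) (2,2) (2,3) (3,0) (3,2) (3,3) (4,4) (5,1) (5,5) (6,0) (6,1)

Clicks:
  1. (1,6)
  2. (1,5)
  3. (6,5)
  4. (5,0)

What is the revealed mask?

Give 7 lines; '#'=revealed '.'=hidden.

Click 1 (1,6) count=0: revealed 10 new [(0,5) (0,6) (1,5) (1,6) (2,5) (2,6) (3,5) (3,6) (4,5) (4,6)] -> total=10
Click 2 (1,5) count=1: revealed 0 new [(none)] -> total=10
Click 3 (6,5) count=1: revealed 1 new [(6,5)] -> total=11
Click 4 (5,0) count=3: revealed 1 new [(5,0)] -> total=12

Answer: .....##
.....##
.....##
.....##
.....##
#......
.....#.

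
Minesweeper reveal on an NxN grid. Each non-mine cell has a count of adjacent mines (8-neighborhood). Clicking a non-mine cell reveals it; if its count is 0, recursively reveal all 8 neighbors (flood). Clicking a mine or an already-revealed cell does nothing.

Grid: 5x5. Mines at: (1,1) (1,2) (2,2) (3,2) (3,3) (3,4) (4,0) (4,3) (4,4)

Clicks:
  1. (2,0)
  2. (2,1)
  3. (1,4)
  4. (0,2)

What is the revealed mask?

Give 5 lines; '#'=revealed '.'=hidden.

Answer: ..###
...##
##.##
.....
.....

Derivation:
Click 1 (2,0) count=1: revealed 1 new [(2,0)] -> total=1
Click 2 (2,1) count=4: revealed 1 new [(2,1)] -> total=2
Click 3 (1,4) count=0: revealed 6 new [(0,3) (0,4) (1,3) (1,4) (2,3) (2,4)] -> total=8
Click 4 (0,2) count=2: revealed 1 new [(0,2)] -> total=9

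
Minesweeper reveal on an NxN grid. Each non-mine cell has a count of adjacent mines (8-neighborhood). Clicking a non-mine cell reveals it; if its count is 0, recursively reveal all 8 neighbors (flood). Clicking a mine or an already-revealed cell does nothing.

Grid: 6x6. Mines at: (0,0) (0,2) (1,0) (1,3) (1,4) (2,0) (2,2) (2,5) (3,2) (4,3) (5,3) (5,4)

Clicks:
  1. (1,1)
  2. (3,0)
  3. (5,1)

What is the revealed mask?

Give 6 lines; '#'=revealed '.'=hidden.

Click 1 (1,1) count=5: revealed 1 new [(1,1)] -> total=1
Click 2 (3,0) count=1: revealed 1 new [(3,0)] -> total=2
Click 3 (5,1) count=0: revealed 7 new [(3,1) (4,0) (4,1) (4,2) (5,0) (5,1) (5,2)] -> total=9

Answer: ......
.#....
......
##....
###...
###...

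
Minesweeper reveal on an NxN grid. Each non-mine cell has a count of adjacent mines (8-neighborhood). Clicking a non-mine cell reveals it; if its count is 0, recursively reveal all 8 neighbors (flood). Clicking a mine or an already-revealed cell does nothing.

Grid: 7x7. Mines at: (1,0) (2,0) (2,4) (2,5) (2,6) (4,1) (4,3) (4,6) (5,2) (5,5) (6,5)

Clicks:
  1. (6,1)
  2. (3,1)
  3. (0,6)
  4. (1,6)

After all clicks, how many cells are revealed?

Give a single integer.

Click 1 (6,1) count=1: revealed 1 new [(6,1)] -> total=1
Click 2 (3,1) count=2: revealed 1 new [(3,1)] -> total=2
Click 3 (0,6) count=0: revealed 17 new [(0,1) (0,2) (0,3) (0,4) (0,5) (0,6) (1,1) (1,2) (1,3) (1,4) (1,5) (1,6) (2,1) (2,2) (2,3) (3,2) (3,3)] -> total=19
Click 4 (1,6) count=2: revealed 0 new [(none)] -> total=19

Answer: 19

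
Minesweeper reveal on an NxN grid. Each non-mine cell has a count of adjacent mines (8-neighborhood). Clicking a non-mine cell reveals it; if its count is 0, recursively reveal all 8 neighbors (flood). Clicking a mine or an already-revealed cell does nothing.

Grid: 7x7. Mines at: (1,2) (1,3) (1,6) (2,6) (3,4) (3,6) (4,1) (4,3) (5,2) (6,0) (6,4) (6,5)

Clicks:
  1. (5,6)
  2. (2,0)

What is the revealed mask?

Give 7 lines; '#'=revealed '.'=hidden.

Click 1 (5,6) count=1: revealed 1 new [(5,6)] -> total=1
Click 2 (2,0) count=0: revealed 8 new [(0,0) (0,1) (1,0) (1,1) (2,0) (2,1) (3,0) (3,1)] -> total=9

Answer: ##.....
##.....
##.....
##.....
.......
......#
.......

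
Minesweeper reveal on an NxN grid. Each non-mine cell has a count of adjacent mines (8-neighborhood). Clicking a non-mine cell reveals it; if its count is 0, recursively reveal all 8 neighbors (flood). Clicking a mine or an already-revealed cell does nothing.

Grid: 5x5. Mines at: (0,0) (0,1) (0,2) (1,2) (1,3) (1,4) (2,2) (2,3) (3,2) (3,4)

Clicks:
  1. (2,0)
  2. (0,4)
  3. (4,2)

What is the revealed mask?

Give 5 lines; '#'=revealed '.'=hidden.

Click 1 (2,0) count=0: revealed 8 new [(1,0) (1,1) (2,0) (2,1) (3,0) (3,1) (4,0) (4,1)] -> total=8
Click 2 (0,4) count=2: revealed 1 new [(0,4)] -> total=9
Click 3 (4,2) count=1: revealed 1 new [(4,2)] -> total=10

Answer: ....#
##...
##...
##...
###..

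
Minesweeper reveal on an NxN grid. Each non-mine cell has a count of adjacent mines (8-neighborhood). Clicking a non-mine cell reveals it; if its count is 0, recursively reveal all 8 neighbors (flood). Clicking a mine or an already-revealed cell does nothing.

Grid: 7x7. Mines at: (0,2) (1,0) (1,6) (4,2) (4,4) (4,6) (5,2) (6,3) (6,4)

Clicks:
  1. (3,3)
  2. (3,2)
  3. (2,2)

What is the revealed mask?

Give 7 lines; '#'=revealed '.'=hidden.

Click 1 (3,3) count=2: revealed 1 new [(3,3)] -> total=1
Click 2 (3,2) count=1: revealed 1 new [(3,2)] -> total=2
Click 3 (2,2) count=0: revealed 16 new [(0,3) (0,4) (0,5) (1,1) (1,2) (1,3) (1,4) (1,5) (2,1) (2,2) (2,3) (2,4) (2,5) (3,1) (3,4) (3,5)] -> total=18

Answer: ...###.
.#####.
.#####.
.#####.
.......
.......
.......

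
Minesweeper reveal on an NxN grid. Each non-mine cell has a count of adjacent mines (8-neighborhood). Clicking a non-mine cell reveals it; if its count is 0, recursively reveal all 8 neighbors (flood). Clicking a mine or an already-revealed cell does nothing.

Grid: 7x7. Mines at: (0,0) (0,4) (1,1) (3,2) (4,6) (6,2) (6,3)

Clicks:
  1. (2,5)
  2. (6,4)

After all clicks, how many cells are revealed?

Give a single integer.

Click 1 (2,5) count=0: revealed 20 new [(0,5) (0,6) (1,3) (1,4) (1,5) (1,6) (2,3) (2,4) (2,5) (2,6) (3,3) (3,4) (3,5) (3,6) (4,3) (4,4) (4,5) (5,3) (5,4) (5,5)] -> total=20
Click 2 (6,4) count=1: revealed 1 new [(6,4)] -> total=21

Answer: 21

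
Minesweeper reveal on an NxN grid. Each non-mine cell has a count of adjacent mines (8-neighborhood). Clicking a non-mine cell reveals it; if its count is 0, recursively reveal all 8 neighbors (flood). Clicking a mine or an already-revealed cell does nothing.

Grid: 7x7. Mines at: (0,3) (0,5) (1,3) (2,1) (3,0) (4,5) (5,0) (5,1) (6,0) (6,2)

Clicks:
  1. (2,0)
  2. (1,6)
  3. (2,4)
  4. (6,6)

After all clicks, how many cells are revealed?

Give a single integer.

Click 1 (2,0) count=2: revealed 1 new [(2,0)] -> total=1
Click 2 (1,6) count=1: revealed 1 new [(1,6)] -> total=2
Click 3 (2,4) count=1: revealed 1 new [(2,4)] -> total=3
Click 4 (6,6) count=0: revealed 8 new [(5,3) (5,4) (5,5) (5,6) (6,3) (6,4) (6,5) (6,6)] -> total=11

Answer: 11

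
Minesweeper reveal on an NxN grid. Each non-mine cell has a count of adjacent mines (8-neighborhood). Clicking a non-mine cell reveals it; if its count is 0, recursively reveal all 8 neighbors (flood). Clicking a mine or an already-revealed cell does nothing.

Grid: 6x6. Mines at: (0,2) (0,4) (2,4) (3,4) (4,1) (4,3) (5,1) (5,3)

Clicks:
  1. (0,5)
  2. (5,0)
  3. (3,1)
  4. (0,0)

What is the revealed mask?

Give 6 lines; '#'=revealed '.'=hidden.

Answer: ##...#
####..
####..
####..
......
#.....

Derivation:
Click 1 (0,5) count=1: revealed 1 new [(0,5)] -> total=1
Click 2 (5,0) count=2: revealed 1 new [(5,0)] -> total=2
Click 3 (3,1) count=1: revealed 1 new [(3,1)] -> total=3
Click 4 (0,0) count=0: revealed 13 new [(0,0) (0,1) (1,0) (1,1) (1,2) (1,3) (2,0) (2,1) (2,2) (2,3) (3,0) (3,2) (3,3)] -> total=16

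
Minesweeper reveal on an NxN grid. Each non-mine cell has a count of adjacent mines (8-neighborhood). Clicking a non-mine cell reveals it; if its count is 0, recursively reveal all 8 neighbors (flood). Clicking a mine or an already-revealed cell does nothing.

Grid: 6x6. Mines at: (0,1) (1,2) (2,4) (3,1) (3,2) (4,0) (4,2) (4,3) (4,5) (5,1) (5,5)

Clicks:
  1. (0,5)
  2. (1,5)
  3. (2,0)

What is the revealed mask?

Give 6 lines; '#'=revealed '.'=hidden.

Answer: ...###
...###
#.....
......
......
......

Derivation:
Click 1 (0,5) count=0: revealed 6 new [(0,3) (0,4) (0,5) (1,3) (1,4) (1,5)] -> total=6
Click 2 (1,5) count=1: revealed 0 new [(none)] -> total=6
Click 3 (2,0) count=1: revealed 1 new [(2,0)] -> total=7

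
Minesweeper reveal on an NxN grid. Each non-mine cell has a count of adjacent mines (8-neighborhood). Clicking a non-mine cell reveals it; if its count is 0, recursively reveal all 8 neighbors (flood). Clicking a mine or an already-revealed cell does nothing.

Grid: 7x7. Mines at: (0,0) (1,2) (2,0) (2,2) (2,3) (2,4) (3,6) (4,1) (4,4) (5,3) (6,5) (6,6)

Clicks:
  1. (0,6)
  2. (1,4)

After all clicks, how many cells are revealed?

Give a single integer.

Click 1 (0,6) count=0: revealed 10 new [(0,3) (0,4) (0,5) (0,6) (1,3) (1,4) (1,5) (1,6) (2,5) (2,6)] -> total=10
Click 2 (1,4) count=2: revealed 0 new [(none)] -> total=10

Answer: 10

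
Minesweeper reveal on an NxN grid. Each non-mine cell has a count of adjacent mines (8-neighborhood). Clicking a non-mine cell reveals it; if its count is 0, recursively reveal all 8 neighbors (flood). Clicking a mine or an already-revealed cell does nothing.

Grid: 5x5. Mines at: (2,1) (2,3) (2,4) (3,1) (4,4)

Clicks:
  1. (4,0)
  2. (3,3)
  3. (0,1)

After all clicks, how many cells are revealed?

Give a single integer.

Click 1 (4,0) count=1: revealed 1 new [(4,0)] -> total=1
Click 2 (3,3) count=3: revealed 1 new [(3,3)] -> total=2
Click 3 (0,1) count=0: revealed 10 new [(0,0) (0,1) (0,2) (0,3) (0,4) (1,0) (1,1) (1,2) (1,3) (1,4)] -> total=12

Answer: 12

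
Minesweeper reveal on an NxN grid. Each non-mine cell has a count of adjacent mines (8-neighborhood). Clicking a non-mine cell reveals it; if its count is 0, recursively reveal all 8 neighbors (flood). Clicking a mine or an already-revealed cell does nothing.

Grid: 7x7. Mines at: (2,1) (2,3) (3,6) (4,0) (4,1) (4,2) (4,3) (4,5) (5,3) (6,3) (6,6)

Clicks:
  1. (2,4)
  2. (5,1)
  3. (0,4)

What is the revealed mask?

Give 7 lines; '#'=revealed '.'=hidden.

Click 1 (2,4) count=1: revealed 1 new [(2,4)] -> total=1
Click 2 (5,1) count=3: revealed 1 new [(5,1)] -> total=2
Click 3 (0,4) count=0: revealed 16 new [(0,0) (0,1) (0,2) (0,3) (0,4) (0,5) (0,6) (1,0) (1,1) (1,2) (1,3) (1,4) (1,5) (1,6) (2,5) (2,6)] -> total=18

Answer: #######
#######
....###
.......
.......
.#.....
.......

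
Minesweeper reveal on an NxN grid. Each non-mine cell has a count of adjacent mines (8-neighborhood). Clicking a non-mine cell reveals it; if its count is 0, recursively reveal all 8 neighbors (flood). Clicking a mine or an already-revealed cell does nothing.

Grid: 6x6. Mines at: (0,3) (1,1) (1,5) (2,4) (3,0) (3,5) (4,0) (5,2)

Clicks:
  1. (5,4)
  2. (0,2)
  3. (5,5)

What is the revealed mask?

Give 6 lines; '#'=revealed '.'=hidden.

Answer: ..#...
......
......
......
...###
...###

Derivation:
Click 1 (5,4) count=0: revealed 6 new [(4,3) (4,4) (4,5) (5,3) (5,4) (5,5)] -> total=6
Click 2 (0,2) count=2: revealed 1 new [(0,2)] -> total=7
Click 3 (5,5) count=0: revealed 0 new [(none)] -> total=7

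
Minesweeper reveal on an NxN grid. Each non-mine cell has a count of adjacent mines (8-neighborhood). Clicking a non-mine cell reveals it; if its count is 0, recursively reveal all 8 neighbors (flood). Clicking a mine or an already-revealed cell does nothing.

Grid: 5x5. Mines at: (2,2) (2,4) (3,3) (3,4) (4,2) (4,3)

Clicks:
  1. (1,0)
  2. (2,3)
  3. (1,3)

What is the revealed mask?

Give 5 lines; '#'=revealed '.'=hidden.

Answer: #####
#####
##.#.
##...
##...

Derivation:
Click 1 (1,0) count=0: revealed 16 new [(0,0) (0,1) (0,2) (0,3) (0,4) (1,0) (1,1) (1,2) (1,3) (1,4) (2,0) (2,1) (3,0) (3,1) (4,0) (4,1)] -> total=16
Click 2 (2,3) count=4: revealed 1 new [(2,3)] -> total=17
Click 3 (1,3) count=2: revealed 0 new [(none)] -> total=17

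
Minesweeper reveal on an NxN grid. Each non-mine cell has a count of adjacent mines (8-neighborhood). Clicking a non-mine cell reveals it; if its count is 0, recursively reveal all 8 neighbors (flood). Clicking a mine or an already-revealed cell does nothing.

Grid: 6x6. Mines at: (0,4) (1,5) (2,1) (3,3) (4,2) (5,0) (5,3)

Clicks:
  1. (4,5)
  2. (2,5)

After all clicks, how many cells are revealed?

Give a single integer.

Answer: 8

Derivation:
Click 1 (4,5) count=0: revealed 8 new [(2,4) (2,5) (3,4) (3,5) (4,4) (4,5) (5,4) (5,5)] -> total=8
Click 2 (2,5) count=1: revealed 0 new [(none)] -> total=8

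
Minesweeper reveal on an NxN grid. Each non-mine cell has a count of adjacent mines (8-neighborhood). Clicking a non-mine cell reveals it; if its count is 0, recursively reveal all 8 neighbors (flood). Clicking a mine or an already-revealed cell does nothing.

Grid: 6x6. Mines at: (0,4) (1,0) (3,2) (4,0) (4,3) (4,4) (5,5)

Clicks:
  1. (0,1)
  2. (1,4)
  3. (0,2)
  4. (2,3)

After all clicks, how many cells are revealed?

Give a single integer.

Click 1 (0,1) count=1: revealed 1 new [(0,1)] -> total=1
Click 2 (1,4) count=1: revealed 1 new [(1,4)] -> total=2
Click 3 (0,2) count=0: revealed 8 new [(0,2) (0,3) (1,1) (1,2) (1,3) (2,1) (2,2) (2,3)] -> total=10
Click 4 (2,3) count=1: revealed 0 new [(none)] -> total=10

Answer: 10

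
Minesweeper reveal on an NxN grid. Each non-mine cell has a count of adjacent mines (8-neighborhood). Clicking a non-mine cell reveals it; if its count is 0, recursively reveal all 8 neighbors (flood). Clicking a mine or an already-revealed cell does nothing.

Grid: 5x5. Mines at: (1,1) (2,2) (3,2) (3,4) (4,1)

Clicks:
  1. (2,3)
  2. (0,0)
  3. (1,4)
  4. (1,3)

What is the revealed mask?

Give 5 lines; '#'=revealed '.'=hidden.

Answer: #.###
..###
...##
.....
.....

Derivation:
Click 1 (2,3) count=3: revealed 1 new [(2,3)] -> total=1
Click 2 (0,0) count=1: revealed 1 new [(0,0)] -> total=2
Click 3 (1,4) count=0: revealed 7 new [(0,2) (0,3) (0,4) (1,2) (1,3) (1,4) (2,4)] -> total=9
Click 4 (1,3) count=1: revealed 0 new [(none)] -> total=9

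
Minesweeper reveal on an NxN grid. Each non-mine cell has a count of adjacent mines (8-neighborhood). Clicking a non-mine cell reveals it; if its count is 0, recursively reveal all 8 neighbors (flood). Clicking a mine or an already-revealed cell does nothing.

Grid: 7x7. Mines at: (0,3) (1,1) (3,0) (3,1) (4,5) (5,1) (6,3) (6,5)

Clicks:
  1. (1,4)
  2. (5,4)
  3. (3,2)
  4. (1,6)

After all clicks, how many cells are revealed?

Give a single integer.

Click 1 (1,4) count=1: revealed 1 new [(1,4)] -> total=1
Click 2 (5,4) count=3: revealed 1 new [(5,4)] -> total=2
Click 3 (3,2) count=1: revealed 1 new [(3,2)] -> total=3
Click 4 (1,6) count=0: revealed 21 new [(0,4) (0,5) (0,6) (1,2) (1,3) (1,5) (1,6) (2,2) (2,3) (2,4) (2,5) (2,6) (3,3) (3,4) (3,5) (3,6) (4,2) (4,3) (4,4) (5,2) (5,3)] -> total=24

Answer: 24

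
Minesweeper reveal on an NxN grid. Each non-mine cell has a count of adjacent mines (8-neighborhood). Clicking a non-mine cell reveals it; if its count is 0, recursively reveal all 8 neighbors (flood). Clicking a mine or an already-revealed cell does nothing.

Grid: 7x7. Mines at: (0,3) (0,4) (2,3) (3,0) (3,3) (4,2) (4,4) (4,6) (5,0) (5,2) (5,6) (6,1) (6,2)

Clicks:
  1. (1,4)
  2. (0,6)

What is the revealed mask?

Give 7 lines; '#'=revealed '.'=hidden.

Click 1 (1,4) count=3: revealed 1 new [(1,4)] -> total=1
Click 2 (0,6) count=0: revealed 10 new [(0,5) (0,6) (1,5) (1,6) (2,4) (2,5) (2,6) (3,4) (3,5) (3,6)] -> total=11

Answer: .....##
....###
....###
....###
.......
.......
.......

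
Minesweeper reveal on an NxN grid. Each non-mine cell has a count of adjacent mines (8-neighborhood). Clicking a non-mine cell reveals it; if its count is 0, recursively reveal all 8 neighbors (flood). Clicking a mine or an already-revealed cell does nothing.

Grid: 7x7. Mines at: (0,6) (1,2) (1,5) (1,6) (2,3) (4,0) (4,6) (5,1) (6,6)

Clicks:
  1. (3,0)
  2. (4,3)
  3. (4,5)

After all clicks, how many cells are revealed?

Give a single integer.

Answer: 17

Derivation:
Click 1 (3,0) count=1: revealed 1 new [(3,0)] -> total=1
Click 2 (4,3) count=0: revealed 16 new [(3,2) (3,3) (3,4) (3,5) (4,2) (4,3) (4,4) (4,5) (5,2) (5,3) (5,4) (5,5) (6,2) (6,3) (6,4) (6,5)] -> total=17
Click 3 (4,5) count=1: revealed 0 new [(none)] -> total=17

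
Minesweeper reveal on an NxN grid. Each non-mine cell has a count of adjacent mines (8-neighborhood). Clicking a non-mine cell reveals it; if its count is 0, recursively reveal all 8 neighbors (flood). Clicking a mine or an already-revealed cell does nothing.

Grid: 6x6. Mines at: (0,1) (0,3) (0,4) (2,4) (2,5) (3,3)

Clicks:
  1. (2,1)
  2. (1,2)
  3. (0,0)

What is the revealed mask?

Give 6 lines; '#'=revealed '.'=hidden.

Click 1 (2,1) count=0: revealed 23 new [(1,0) (1,1) (1,2) (2,0) (2,1) (2,2) (3,0) (3,1) (3,2) (3,4) (3,5) (4,0) (4,1) (4,2) (4,3) (4,4) (4,5) (5,0) (5,1) (5,2) (5,3) (5,4) (5,5)] -> total=23
Click 2 (1,2) count=2: revealed 0 new [(none)] -> total=23
Click 3 (0,0) count=1: revealed 1 new [(0,0)] -> total=24

Answer: #.....
###...
###...
###.##
######
######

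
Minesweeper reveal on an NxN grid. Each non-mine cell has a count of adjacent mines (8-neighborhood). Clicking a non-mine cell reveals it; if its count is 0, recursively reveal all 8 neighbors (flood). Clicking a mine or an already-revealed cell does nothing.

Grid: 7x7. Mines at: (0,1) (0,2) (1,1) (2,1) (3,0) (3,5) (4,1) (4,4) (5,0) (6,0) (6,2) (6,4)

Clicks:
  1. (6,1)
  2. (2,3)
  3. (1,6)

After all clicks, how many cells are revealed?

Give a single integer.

Click 1 (6,1) count=3: revealed 1 new [(6,1)] -> total=1
Click 2 (2,3) count=0: revealed 17 new [(0,3) (0,4) (0,5) (0,6) (1,2) (1,3) (1,4) (1,5) (1,6) (2,2) (2,3) (2,4) (2,5) (2,6) (3,2) (3,3) (3,4)] -> total=18
Click 3 (1,6) count=0: revealed 0 new [(none)] -> total=18

Answer: 18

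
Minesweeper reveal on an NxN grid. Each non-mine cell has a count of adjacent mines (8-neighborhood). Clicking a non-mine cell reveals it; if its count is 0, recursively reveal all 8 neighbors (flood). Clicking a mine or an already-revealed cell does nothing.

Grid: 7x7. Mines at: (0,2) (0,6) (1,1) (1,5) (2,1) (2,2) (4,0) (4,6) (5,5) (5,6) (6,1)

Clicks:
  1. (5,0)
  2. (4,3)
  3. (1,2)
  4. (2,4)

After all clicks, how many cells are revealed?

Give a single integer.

Answer: 22

Derivation:
Click 1 (5,0) count=2: revealed 1 new [(5,0)] -> total=1
Click 2 (4,3) count=0: revealed 20 new [(2,3) (2,4) (2,5) (3,1) (3,2) (3,3) (3,4) (3,5) (4,1) (4,2) (4,3) (4,4) (4,5) (5,1) (5,2) (5,3) (5,4) (6,2) (6,3) (6,4)] -> total=21
Click 3 (1,2) count=4: revealed 1 new [(1,2)] -> total=22
Click 4 (2,4) count=1: revealed 0 new [(none)] -> total=22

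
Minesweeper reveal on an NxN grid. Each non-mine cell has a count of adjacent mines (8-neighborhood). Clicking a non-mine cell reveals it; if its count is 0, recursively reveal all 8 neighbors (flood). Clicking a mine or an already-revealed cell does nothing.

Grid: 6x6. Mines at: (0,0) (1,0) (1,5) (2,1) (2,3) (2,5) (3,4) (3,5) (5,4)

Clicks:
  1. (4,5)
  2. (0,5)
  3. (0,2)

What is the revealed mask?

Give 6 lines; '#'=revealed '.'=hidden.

Click 1 (4,5) count=3: revealed 1 new [(4,5)] -> total=1
Click 2 (0,5) count=1: revealed 1 new [(0,5)] -> total=2
Click 3 (0,2) count=0: revealed 8 new [(0,1) (0,2) (0,3) (0,4) (1,1) (1,2) (1,3) (1,4)] -> total=10

Answer: .#####
.####.
......
......
.....#
......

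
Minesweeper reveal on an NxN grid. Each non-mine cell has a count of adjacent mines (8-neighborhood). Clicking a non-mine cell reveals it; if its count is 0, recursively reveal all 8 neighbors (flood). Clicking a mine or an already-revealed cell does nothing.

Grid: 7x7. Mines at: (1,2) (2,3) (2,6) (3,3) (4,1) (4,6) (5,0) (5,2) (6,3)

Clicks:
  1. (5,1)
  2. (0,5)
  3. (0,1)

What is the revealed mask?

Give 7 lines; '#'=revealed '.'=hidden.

Click 1 (5,1) count=3: revealed 1 new [(5,1)] -> total=1
Click 2 (0,5) count=0: revealed 8 new [(0,3) (0,4) (0,5) (0,6) (1,3) (1,4) (1,5) (1,6)] -> total=9
Click 3 (0,1) count=1: revealed 1 new [(0,1)] -> total=10

Answer: .#.####
...####
.......
.......
.......
.#.....
.......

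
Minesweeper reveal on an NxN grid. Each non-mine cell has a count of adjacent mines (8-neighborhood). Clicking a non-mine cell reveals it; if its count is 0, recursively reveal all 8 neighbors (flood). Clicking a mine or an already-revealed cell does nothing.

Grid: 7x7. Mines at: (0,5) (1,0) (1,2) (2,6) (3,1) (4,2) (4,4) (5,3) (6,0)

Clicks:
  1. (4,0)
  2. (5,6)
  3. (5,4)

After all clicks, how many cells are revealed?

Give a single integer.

Click 1 (4,0) count=1: revealed 1 new [(4,0)] -> total=1
Click 2 (5,6) count=0: revealed 10 new [(3,5) (3,6) (4,5) (4,6) (5,4) (5,5) (5,6) (6,4) (6,5) (6,6)] -> total=11
Click 3 (5,4) count=2: revealed 0 new [(none)] -> total=11

Answer: 11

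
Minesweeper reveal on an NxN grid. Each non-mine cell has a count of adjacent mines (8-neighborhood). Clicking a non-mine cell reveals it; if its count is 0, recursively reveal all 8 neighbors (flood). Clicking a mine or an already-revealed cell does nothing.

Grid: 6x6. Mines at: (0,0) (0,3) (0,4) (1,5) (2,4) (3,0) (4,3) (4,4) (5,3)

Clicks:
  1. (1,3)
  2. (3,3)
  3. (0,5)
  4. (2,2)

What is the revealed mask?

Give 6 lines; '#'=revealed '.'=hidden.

Answer: .....#
.###..
.###..
.###..
......
......

Derivation:
Click 1 (1,3) count=3: revealed 1 new [(1,3)] -> total=1
Click 2 (3,3) count=3: revealed 1 new [(3,3)] -> total=2
Click 3 (0,5) count=2: revealed 1 new [(0,5)] -> total=3
Click 4 (2,2) count=0: revealed 7 new [(1,1) (1,2) (2,1) (2,2) (2,3) (3,1) (3,2)] -> total=10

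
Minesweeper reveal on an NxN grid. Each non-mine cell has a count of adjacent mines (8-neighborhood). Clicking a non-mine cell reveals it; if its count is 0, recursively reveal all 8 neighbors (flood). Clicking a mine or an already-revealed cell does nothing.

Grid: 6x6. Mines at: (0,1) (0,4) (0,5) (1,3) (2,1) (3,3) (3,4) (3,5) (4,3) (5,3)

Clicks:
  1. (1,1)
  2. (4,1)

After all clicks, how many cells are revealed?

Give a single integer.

Click 1 (1,1) count=2: revealed 1 new [(1,1)] -> total=1
Click 2 (4,1) count=0: revealed 9 new [(3,0) (3,1) (3,2) (4,0) (4,1) (4,2) (5,0) (5,1) (5,2)] -> total=10

Answer: 10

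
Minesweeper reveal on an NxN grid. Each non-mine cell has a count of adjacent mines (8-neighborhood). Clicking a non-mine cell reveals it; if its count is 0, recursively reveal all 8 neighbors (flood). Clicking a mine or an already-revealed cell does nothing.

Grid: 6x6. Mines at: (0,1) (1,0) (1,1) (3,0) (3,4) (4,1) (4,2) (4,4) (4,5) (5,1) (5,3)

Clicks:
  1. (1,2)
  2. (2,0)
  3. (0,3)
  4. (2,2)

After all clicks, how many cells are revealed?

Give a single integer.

Click 1 (1,2) count=2: revealed 1 new [(1,2)] -> total=1
Click 2 (2,0) count=3: revealed 1 new [(2,0)] -> total=2
Click 3 (0,3) count=0: revealed 11 new [(0,2) (0,3) (0,4) (0,5) (1,3) (1,4) (1,5) (2,2) (2,3) (2,4) (2,5)] -> total=13
Click 4 (2,2) count=1: revealed 0 new [(none)] -> total=13

Answer: 13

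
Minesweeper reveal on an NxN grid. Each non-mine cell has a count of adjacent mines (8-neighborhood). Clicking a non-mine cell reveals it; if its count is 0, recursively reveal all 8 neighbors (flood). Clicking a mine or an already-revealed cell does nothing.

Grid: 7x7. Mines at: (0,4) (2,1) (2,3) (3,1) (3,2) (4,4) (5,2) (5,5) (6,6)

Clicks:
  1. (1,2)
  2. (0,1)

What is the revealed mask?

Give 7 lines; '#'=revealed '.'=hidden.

Answer: ####...
####...
.......
.......
.......
.......
.......

Derivation:
Click 1 (1,2) count=2: revealed 1 new [(1,2)] -> total=1
Click 2 (0,1) count=0: revealed 7 new [(0,0) (0,1) (0,2) (0,3) (1,0) (1,1) (1,3)] -> total=8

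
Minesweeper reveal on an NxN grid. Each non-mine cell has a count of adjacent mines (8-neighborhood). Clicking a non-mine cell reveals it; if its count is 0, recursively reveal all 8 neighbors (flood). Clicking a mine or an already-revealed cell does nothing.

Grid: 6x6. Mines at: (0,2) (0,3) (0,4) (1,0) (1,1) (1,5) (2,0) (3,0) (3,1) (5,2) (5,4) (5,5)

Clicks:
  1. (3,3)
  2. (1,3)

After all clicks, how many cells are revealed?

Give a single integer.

Click 1 (3,3) count=0: revealed 15 new [(1,2) (1,3) (1,4) (2,2) (2,3) (2,4) (2,5) (3,2) (3,3) (3,4) (3,5) (4,2) (4,3) (4,4) (4,5)] -> total=15
Click 2 (1,3) count=3: revealed 0 new [(none)] -> total=15

Answer: 15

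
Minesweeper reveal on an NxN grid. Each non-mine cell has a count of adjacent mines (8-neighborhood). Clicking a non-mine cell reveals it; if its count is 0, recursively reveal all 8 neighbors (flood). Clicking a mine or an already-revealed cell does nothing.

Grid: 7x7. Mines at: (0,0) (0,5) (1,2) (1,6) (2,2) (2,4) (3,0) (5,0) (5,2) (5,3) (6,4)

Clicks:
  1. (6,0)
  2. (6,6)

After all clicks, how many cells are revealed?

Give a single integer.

Answer: 14

Derivation:
Click 1 (6,0) count=1: revealed 1 new [(6,0)] -> total=1
Click 2 (6,6) count=0: revealed 13 new [(2,5) (2,6) (3,4) (3,5) (3,6) (4,4) (4,5) (4,6) (5,4) (5,5) (5,6) (6,5) (6,6)] -> total=14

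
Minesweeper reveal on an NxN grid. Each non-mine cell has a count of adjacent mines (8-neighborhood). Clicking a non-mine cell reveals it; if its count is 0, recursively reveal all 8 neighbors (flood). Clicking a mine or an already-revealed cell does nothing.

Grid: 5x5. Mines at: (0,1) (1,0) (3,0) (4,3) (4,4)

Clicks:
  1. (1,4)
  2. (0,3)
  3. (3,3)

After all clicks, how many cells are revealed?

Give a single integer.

Answer: 15

Derivation:
Click 1 (1,4) count=0: revealed 15 new [(0,2) (0,3) (0,4) (1,1) (1,2) (1,3) (1,4) (2,1) (2,2) (2,3) (2,4) (3,1) (3,2) (3,3) (3,4)] -> total=15
Click 2 (0,3) count=0: revealed 0 new [(none)] -> total=15
Click 3 (3,3) count=2: revealed 0 new [(none)] -> total=15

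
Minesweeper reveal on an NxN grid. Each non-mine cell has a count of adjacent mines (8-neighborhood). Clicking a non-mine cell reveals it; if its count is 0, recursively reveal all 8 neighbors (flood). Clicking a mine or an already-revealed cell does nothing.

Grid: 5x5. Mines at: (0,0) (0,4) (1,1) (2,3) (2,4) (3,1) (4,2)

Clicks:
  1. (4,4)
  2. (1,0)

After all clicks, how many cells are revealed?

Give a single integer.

Click 1 (4,4) count=0: revealed 4 new [(3,3) (3,4) (4,3) (4,4)] -> total=4
Click 2 (1,0) count=2: revealed 1 new [(1,0)] -> total=5

Answer: 5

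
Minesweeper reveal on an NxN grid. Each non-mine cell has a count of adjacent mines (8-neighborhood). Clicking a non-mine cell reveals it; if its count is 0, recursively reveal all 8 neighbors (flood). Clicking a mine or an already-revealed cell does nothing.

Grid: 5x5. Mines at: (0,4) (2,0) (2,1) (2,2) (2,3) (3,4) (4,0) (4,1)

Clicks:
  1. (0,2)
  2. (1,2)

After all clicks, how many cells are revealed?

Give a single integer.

Answer: 8

Derivation:
Click 1 (0,2) count=0: revealed 8 new [(0,0) (0,1) (0,2) (0,3) (1,0) (1,1) (1,2) (1,3)] -> total=8
Click 2 (1,2) count=3: revealed 0 new [(none)] -> total=8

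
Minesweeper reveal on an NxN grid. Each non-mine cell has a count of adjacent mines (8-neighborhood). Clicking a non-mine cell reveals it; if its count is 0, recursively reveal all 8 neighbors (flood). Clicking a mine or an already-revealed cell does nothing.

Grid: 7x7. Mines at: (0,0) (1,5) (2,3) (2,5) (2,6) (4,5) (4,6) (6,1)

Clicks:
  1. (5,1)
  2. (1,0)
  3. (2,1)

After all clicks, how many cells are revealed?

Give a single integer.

Click 1 (5,1) count=1: revealed 1 new [(5,1)] -> total=1
Click 2 (1,0) count=1: revealed 1 new [(1,0)] -> total=2
Click 3 (2,1) count=0: revealed 26 new [(1,1) (1,2) (2,0) (2,1) (2,2) (3,0) (3,1) (3,2) (3,3) (3,4) (4,0) (4,1) (4,2) (4,3) (4,4) (5,0) (5,2) (5,3) (5,4) (5,5) (5,6) (6,2) (6,3) (6,4) (6,5) (6,6)] -> total=28

Answer: 28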